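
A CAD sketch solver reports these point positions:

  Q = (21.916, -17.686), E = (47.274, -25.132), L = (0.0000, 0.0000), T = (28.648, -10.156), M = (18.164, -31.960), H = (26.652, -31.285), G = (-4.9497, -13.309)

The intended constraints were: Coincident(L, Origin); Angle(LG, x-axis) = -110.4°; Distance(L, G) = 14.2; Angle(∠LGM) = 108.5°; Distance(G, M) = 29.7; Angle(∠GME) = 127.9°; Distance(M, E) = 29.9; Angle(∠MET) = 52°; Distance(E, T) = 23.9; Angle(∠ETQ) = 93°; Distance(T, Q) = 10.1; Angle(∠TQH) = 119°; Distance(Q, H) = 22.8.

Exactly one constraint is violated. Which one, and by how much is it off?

Distance(Q, H) = 22.8 — off by 8.40.

L = (0.00, 0.00) ✓; LG at -110.4° ✓; |LG| = 14.20 ✓; ∠LGM = 108.5° ✓; |GM| = 29.70 ✓; ∠GME = 127.9° ✓; |ME| = 29.90 ✓; ∠MET = 52.00° ✓; |ET| = 23.90 ✓; ∠ETQ = 93.00° ✓; |TQ| = 10.10 ✓; ∠TQH = 119.0° ✓; |QH| = 14.40 ✗.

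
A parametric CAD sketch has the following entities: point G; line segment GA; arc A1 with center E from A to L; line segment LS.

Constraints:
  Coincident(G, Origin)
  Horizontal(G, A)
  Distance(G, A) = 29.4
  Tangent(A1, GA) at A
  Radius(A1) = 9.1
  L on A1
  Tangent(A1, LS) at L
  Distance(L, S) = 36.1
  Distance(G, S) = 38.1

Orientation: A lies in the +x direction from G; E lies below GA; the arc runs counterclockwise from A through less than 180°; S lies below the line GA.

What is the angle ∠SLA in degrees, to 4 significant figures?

147.8°

Checks: |EL| = 9.100 ✓; ∠(EL, LS) = 90.00° ✓; |LS| = 36.10 ✓; |GS| = 38.10 ✓.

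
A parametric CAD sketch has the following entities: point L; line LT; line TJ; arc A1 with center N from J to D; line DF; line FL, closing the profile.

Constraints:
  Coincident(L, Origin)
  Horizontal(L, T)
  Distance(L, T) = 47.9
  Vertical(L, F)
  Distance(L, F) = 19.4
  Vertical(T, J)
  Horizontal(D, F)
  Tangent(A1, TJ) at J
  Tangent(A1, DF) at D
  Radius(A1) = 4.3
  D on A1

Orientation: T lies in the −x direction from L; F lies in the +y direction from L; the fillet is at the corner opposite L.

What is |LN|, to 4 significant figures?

46.14

L and F share the same x with |LF| = 19.4 and F on the +y side, so F = (0.000, 19.40). The virtual corner opposite L is at (-47.90, 19.40). Since A1 is tangent to TJ there, NJ ⟂ TJ and A1 meets DF tangentially, so ND is at right angles to DF, with radius 4.3, so the center N sits 4.3 in from both sides at N = (-43.60, 15.10). Then |LN| = |N − L| = 46.14.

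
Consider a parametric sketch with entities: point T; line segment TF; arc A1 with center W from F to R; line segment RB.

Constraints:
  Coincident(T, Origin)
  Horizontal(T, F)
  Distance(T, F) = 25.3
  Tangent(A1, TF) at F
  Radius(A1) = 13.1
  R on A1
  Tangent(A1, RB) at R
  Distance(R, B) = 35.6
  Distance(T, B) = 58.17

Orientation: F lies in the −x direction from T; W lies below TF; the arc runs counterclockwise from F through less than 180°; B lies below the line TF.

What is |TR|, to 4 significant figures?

41.41

Checks: |WF| = 13.10 ✓; |WR| = 13.10 ✓; ∠(WR, RB) = 90.00° ✓; |RB| = 35.60 ✓; |TB| = 58.17 ✓.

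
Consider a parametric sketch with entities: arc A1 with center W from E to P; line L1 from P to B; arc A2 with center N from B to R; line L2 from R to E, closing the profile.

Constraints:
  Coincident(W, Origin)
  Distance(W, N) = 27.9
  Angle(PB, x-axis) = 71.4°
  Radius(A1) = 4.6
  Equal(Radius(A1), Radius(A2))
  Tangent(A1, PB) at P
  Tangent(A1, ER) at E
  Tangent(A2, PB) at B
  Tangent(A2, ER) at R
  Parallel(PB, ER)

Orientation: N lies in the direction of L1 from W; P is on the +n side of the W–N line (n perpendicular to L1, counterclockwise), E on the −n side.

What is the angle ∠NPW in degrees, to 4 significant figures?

80.64°

The slot axis is L1's direction at 71.4°, so u = (cos 71.4°, sin 71.4°) = (0.3190, 0.9478) and n = (−sin 71.4°, cos 71.4°) = (-0.9478, 0.3190). W is at the origin and N lies 27.9 along u from W, so N = 27.9·u = (8.899, 26.44). Tangency of A1 to both parallel lines with radius 4.6 puts P and E at W ± 4.6·n: P = (-4.360, 1.467), E = (4.360, -1.467). Then cos ∠NPW = PN·PW / (|PN||PW|), giving 80.64°.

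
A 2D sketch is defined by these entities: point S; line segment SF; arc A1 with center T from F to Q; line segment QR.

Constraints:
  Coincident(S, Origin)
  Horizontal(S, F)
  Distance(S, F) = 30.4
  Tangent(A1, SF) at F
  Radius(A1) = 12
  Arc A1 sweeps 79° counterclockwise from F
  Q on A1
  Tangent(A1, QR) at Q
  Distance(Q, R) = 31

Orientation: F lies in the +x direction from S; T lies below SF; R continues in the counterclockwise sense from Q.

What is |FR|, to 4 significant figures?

43.87

On A1, F sits at bearing 90° from T; a 79° counterclockwise sweep puts Q at bearing 169°, so Q = T + 12.0·(cos 169°, sin 169°) = (18.62, -9.710). Since A1 is tangent to QR there, TQ ⟂ QR, so QR runs along (−sin 169°, cos 169°); with |QR| = 31.0, R = (12.71, -40.14). Then |FR| = |R − F| = 43.87.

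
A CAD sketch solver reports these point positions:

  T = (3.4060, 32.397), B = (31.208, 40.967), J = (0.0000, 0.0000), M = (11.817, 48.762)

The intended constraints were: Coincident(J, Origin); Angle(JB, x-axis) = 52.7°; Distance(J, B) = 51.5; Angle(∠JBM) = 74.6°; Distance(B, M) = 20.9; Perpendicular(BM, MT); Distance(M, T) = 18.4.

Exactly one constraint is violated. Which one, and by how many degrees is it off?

Perpendicular(BM, MT) — off by 5.30°.

J = (0.00, 0.00) ✓; JB at 52.70° ✓; |JB| = 51.50 ✓; ∠JBM = 74.60° ✓; |BM| = 20.90 ✓; ∠(BM, MT) = 84.70° ✗; |MT| = 18.40 ✓.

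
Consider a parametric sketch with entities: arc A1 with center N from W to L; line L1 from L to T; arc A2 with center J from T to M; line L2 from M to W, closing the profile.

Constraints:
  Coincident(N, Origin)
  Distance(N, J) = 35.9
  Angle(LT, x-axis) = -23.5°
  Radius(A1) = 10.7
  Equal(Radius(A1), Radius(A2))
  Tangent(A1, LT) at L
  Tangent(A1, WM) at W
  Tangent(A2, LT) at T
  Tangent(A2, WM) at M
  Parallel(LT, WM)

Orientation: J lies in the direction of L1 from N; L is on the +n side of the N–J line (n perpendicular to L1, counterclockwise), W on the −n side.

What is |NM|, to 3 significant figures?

37.5

Tangency of A1 to both parallel lines with radius 10.7 puts L and W at N ± 10.7·n: L = (4.27, 9.81), W = (-4.27, -9.81). Equal radii place T and M the same way about J: T = J + 10.7·n = (37.2, -4.50), M = J − 10.7·n = (28.7, -24.1). Then |NM| = |M − N| = 37.5.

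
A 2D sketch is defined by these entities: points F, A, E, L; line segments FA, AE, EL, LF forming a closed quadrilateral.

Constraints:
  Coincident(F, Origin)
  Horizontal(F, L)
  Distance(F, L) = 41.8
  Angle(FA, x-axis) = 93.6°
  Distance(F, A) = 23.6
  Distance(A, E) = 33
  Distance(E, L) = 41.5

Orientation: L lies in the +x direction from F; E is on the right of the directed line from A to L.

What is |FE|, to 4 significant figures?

9.423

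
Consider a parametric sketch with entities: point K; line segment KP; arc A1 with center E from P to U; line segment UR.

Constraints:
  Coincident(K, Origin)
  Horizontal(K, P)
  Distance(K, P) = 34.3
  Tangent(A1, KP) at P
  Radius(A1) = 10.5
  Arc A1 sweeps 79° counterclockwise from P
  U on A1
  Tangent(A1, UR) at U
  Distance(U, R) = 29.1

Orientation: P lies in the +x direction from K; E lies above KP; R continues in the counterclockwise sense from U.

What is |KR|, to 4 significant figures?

62.37

K is at the origin; KP is horizontal with |KP| = 34.3 and P on the +x side, so P = (34.30, 0.000). Tangency of A1 to KP means the radius EP is perpendicular to KP, so E = P + (0, 10.5) = (34.30, 10.50). On A1, P sits at bearing -90° from E; a 79° counterclockwise sweep puts U at bearing -11°, so U = E + 10.5·(cos -11°, sin -11°) = (44.61, 8.497). Tangency of A1 to UR means the radius EU is perpendicular to UR, so UR runs along (−sin -11°, cos -11°); with |UR| = 29.1, R = (50.16, 37.06). Then |KR| = |R − K| = 62.37.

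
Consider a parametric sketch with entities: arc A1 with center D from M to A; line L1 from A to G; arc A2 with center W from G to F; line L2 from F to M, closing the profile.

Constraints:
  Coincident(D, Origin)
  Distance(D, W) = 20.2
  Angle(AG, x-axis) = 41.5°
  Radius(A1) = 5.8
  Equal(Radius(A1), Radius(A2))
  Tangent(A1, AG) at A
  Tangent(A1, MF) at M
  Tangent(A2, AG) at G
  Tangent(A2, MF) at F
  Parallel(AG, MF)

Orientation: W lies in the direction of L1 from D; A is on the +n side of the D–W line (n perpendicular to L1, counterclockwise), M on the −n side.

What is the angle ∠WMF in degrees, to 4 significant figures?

16.02°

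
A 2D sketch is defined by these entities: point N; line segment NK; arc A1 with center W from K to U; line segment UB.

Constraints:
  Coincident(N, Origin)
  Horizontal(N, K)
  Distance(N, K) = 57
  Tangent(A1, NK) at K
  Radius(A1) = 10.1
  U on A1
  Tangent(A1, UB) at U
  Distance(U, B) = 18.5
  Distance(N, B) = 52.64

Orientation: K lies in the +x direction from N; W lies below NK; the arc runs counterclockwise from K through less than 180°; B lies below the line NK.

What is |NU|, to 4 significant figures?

47.81

Checks: |WU| = 10.10 ✓; ∠(WU, UB) = 90.00° ✓; |UB| = 18.50 ✓; |NB| = 52.64 ✓.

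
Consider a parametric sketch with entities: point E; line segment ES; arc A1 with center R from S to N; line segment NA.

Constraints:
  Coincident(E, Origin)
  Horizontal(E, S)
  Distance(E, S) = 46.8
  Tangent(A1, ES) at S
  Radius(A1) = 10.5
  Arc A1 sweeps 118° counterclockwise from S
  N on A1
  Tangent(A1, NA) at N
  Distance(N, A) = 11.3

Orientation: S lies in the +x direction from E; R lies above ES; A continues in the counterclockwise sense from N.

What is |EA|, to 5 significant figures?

56.769

On A1, S sits at bearing -90° from R; a 118° counterclockwise sweep puts N at bearing 28°, so N = R + 10.5·(cos 28°, sin 28°) = (56.071, 15.429). A1 meets NA tangentially, so RN is at right angles to NA, so NA runs along (−sin 28°, cos 28°); with |NA| = 11.3, A = (50.766, 25.407). Then |EA| = |A − E| = 56.769.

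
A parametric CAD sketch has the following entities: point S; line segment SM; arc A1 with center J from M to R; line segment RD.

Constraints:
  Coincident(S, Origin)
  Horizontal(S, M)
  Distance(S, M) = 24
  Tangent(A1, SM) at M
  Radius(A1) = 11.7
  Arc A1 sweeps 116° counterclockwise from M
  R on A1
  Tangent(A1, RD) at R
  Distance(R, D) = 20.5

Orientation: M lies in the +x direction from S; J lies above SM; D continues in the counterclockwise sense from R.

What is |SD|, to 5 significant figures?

43.527

On A1, M sits at bearing -90° from J; a 116° counterclockwise sweep puts R at bearing 26°, so R = J + 11.7·(cos 26°, sin 26°) = (34.516, 16.829). Tangency of A1 to RD means the radius JR is perpendicular to RD, so RD runs along (−sin 26°, cos 26°); with |RD| = 20.5, D = (25.529, 35.254). Then |SD| = |D − S| = 43.527.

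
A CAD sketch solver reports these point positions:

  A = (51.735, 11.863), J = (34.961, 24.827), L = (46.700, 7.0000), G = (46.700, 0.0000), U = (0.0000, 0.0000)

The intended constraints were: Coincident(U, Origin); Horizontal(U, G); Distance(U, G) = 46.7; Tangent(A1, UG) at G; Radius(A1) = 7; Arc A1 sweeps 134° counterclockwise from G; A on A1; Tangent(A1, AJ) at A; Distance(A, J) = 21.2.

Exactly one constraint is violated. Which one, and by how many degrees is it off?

Tangent(A1, AJ) at A — off by 8.30°.

U = (0.00, 0.00) ✓; U.y = 0.00, G.y = 0.00 ✓; |UG| = 46.70 ✓; ∠(LG, GU) = 90.00° ✓; |LG| = 7.000 ✓; bearing(L→A) − bearing(L→G) = 134.0° ✓; |LA| = 7.000 ✓; ∠(LA, AJ) = 81.70° ✗; |AJ| = 21.20 ✓.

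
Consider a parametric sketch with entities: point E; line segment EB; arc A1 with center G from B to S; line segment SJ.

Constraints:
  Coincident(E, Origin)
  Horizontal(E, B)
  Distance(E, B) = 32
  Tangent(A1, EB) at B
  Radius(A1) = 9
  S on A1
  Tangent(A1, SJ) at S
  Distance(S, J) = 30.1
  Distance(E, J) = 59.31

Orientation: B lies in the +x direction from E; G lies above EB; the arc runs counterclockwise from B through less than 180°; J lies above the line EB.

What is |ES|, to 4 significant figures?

41.50

Checks: |GS| = 9.000 ✓; ∠(GS, SJ) = 90.00° ✓; |SJ| = 30.10 ✓; |EJ| = 59.31 ✓.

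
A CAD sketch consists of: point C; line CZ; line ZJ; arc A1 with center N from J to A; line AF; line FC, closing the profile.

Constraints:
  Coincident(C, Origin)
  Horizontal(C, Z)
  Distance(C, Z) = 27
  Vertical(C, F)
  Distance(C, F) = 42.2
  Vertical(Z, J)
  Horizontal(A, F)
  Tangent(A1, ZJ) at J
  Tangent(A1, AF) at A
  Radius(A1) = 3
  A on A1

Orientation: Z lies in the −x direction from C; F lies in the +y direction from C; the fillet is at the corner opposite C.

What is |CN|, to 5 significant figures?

45.963

CF is vertical with |CF| = 42.2 and F on the +y side, so F = (0.0000, 42.200). The virtual corner opposite C is at (-27.000, 42.200). The tangent condition forces NJ to be normal to ZJ and A1 meets AF tangentially, so NA is at right angles to AF, with radius 3.0, so the center N sits 3.0 in from both sides at N = (-24.000, 39.200). Then |CN| = |N − C| = 45.963.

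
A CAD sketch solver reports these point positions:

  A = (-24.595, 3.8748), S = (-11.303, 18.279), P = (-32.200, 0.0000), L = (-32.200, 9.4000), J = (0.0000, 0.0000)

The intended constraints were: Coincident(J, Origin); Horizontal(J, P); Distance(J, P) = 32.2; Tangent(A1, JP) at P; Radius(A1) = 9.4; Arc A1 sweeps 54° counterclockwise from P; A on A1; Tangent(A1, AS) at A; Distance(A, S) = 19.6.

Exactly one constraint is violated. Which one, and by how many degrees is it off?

Tangent(A1, AS) at A — off by 6.70°.

J = (0.00, 0.00) ✓; J.y = 0.00, P.y = 0.00 ✓; |JP| = 32.20 ✓; ∠(LP, PJ) = 90.00° ✓; |LP| = 9.400 ✓; bearing(L→A) − bearing(L→P) = 54.00° ✓; |LA| = 9.400 ✓; ∠(LA, AS) = 96.70° ✗; |AS| = 19.60 ✓.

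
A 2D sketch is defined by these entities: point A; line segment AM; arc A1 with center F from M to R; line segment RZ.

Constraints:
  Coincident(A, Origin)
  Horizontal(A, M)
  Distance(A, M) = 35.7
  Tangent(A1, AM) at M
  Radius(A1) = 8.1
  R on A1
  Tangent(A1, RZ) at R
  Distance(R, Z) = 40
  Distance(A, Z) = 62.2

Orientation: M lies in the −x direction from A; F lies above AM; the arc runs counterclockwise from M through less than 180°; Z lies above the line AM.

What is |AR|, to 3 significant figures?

29.7

Checks: |FM| = 8.100 ✓; |FR| = 8.100 ✓; ∠(FR, RZ) = 90.00° ✓; |RZ| = 40.00 ✓; |AZ| = 62.20 ✓.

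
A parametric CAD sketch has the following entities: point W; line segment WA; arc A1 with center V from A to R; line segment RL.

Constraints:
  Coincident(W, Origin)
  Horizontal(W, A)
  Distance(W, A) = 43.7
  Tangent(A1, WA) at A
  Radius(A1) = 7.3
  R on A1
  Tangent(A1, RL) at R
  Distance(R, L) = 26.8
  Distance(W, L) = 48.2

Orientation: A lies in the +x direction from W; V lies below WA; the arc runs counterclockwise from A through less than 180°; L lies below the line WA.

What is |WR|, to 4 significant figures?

37.05

W is at the origin; WA is horizontal with |WA| = 43.7 and A on the +x side, so A = (43.70, 0.000). Since A1 is tangent to WA there, VA ⟂ WA, so V = A + (0, -7.3) = (43.70, -7.300). Since VR ⟂ RL (tangency), |VL| = √(7.3² + 26.8²) = 27.78 regardless of where R sits on A1. So L lies on both circle(W, 48.2) and circle(V, 27.78); the below-WA intersection is L = (34.61, -33.55). R is the foot of the tangent from L: R = (36.42, -6.808).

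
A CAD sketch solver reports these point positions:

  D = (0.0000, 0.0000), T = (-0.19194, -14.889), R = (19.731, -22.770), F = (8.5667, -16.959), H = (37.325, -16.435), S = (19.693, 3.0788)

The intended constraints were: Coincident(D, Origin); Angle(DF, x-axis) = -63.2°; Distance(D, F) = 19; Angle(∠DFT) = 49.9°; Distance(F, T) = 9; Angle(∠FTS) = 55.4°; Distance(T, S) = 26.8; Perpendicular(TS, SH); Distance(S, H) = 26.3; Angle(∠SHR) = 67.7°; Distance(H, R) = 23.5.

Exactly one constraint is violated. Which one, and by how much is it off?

Distance(H, R) = 23.5 — off by 4.80.

D = (0.00, 0.00) ✓; DF at -63.20° ✓; |DF| = 19.00 ✓; ∠DFT = 49.90° ✓; |FT| = 9.000 ✓; ∠FTS = 55.40° ✓; |TS| = 26.80 ✓; ∠(TS, SH) = 90.00° ✓; |SH| = 26.30 ✓; ∠SHR = 67.70° ✓; |HR| = 18.70 ✗.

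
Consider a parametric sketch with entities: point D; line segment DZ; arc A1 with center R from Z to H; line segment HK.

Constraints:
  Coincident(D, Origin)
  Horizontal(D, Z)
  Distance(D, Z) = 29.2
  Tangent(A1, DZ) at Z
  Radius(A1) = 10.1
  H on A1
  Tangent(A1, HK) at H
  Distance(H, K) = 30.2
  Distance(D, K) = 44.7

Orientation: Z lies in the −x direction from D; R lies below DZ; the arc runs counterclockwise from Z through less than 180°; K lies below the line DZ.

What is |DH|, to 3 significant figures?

40.6

D is at the origin; D and Z share the same y with |DZ| = 29.2 and Z on the −x side, so Z = (-29.2, 0.00). Since A1 is tangent to DZ there, RZ ⟂ DZ, so R = Z + (0, -10.1) = (-29.2, -10.1). Since RH ⟂ HK (tangency), |RK| = √(10.1² + 30.2²) = 31.8 regardless of where H sits on A1. So K lies on both circle(D, 44.7) and circle(R, 31.8); the below-DZ intersection is K = (-19.2, -40.3). H is the foot of the tangent from K: H = (-37.3, -16.1).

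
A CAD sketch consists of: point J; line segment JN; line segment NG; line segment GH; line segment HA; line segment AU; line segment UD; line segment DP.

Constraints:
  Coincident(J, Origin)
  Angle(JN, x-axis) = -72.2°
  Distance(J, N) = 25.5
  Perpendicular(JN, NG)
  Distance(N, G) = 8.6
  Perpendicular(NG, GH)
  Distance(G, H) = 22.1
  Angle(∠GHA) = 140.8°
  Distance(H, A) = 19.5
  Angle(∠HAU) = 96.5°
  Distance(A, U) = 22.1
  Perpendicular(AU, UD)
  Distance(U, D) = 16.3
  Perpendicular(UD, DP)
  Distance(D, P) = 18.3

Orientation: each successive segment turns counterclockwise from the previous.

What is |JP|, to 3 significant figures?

4.47

J is at the origin; JN runs at -72.2° with length 25.5, so N = (7.80, -24.3). JN ⟂ NG, so NG runs at 17.8°; with |NG| = 8.6, G = (16.0, -21.7). The perpendicularity gives GH at right angles to NG, so GH runs at 108°; with |GH| = 22.1, H = (9.23, -0.608). ∠GHA = 140.8° gives HA at 147° from the x-axis; with |HA| = 19.5, A = (-7.13, 10.0). ∠HAU = 96.5° gives AU at -130° from the x-axis; with |AU| = 22.1, U = (-21.2, -7.04). The perpendicularity gives UD at right angles to AU, so UD runs at -39.5°; with |UD| = 16.3, D = (-8.61, -17.4). UD is perpendicular to DP, so DP runs at 50.5°; with |DP| = 18.3, P = (3.03, -3.29). Then |JP| = |P − J| = 4.47.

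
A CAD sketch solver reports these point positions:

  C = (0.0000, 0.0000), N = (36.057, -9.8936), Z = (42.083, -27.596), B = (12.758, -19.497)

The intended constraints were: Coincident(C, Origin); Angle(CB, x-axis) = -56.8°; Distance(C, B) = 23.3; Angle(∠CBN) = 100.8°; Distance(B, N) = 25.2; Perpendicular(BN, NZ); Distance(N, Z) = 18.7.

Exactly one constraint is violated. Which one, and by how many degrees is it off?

Perpendicular(BN, NZ) — off by 3.60°.

C = (0.00, 0.00) ✓; CB at -56.80° ✓; |CB| = 23.30 ✓; ∠CBN = 100.8° ✓; |BN| = 25.20 ✓; ∠(BN, NZ) = 93.60° ✗; |NZ| = 18.70 ✓.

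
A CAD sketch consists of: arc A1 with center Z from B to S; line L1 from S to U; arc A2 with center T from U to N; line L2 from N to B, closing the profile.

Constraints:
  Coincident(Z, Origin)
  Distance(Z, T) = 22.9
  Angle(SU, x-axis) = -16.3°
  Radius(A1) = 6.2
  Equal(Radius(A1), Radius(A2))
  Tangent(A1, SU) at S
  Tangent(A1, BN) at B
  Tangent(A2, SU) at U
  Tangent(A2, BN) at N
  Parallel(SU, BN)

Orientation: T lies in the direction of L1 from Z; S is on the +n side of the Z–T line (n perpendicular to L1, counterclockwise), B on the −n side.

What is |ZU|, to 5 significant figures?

23.724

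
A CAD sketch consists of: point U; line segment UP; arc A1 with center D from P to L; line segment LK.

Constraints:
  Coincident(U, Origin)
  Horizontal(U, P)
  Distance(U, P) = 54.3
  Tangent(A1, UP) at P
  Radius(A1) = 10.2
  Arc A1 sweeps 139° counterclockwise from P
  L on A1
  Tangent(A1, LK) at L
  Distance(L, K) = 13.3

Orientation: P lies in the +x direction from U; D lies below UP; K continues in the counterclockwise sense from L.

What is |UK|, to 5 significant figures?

63.497

U is at the origin; UP is horizontal with |UP| = 54.3 and P on the +x side, so P = (54.300, 0.0000). Tangency of A1 to UP means the radius DP is perpendicular to UP, so D = P + (0, -10.2) = (54.300, -10.200). On A1, P sits at bearing 90° from D; a 139° counterclockwise sweep puts L at bearing 229°, so L = D + 10.2·(cos 229°, sin 229°) = (47.608, -17.898). A1 meets LK tangentially, so DL is at right angles to LK, so LK runs along (−sin 229°, cos 229°); with |LK| = 13.3, K = (57.646, -26.624). Then |UK| = |K − U| = 63.497.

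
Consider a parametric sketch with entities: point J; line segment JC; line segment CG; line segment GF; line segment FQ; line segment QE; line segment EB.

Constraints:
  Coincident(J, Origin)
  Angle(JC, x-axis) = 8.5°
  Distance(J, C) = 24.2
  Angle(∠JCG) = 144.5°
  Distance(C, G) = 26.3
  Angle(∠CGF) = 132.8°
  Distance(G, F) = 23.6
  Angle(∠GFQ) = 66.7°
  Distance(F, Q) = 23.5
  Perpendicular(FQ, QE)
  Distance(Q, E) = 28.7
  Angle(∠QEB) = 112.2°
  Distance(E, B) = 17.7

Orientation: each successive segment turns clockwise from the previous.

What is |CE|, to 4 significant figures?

10.77

J is at the origin; JC runs at 8.5° with length 24.2, so C = (23.93, 3.577). ∠JCG = 144.5° gives CG at -27.00° from the x-axis; with |CG| = 26.3, G = (47.37, -8.363). ∠CGF = 132.8° gives GF at -74.20° from the x-axis; with |GF| = 23.6, F = (53.79, -31.07). ∠GFQ = 66.7° gives FQ at 172.5° from the x-axis; with |FQ| = 23.5, Q = (30.49, -28.00). FQ is perpendicular to QE, so QE runs at 82.50°; with |QE| = 28.7, E = (34.24, 0.4505). Then |CE| = |E − C| = 10.77.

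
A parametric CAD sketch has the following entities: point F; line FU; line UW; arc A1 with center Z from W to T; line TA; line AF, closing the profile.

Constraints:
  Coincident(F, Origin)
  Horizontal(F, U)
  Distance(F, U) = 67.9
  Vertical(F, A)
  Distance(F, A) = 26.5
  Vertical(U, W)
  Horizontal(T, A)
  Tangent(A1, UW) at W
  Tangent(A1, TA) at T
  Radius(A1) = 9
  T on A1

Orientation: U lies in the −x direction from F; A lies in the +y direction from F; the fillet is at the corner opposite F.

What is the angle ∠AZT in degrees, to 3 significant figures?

81.3°

F is at the origin; FU is horizontal with |FU| = 67.9 and U on the −x side, so U = (-67.9, 0.00). F and A share the same x with |FA| = 26.5 and A on the +y side, so A = (0.00, 26.5). The virtual corner opposite F is at (-67.9, 26.5). Tangency of A1 to UW means the radius ZW is perpendicular to UW and the tangent condition forces ZT to be normal to TA, with radius 9.0, so the center Z sits 9.0 in from both sides at Z = (-58.9, 17.5). That places the tangent points at W = (-67.9, 17.5) on UW and T = (-58.9, 26.5) on TA. Then cos ∠AZT = ZA·ZT / (|ZA||ZT|), giving 81.3°.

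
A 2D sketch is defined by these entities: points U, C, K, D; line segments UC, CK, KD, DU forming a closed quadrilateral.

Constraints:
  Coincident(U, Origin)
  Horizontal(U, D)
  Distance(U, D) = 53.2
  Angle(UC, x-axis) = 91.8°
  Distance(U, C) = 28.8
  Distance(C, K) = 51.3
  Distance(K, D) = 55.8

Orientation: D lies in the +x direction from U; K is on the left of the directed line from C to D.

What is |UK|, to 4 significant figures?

69.89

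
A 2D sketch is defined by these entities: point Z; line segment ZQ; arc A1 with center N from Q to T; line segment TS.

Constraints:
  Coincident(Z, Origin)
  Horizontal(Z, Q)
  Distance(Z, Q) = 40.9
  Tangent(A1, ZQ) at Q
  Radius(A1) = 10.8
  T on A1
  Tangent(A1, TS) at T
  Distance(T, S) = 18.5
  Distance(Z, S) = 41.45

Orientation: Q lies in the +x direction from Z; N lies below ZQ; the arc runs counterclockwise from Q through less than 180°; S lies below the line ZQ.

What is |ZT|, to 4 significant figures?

31.89

Checks: ∠(NQ, QZ) = 90.00° ✓; |NT| = 10.80 ✓; ∠(NT, TS) = 90.00° ✓; |TS| = 18.50 ✓; |ZS| = 41.45 ✓.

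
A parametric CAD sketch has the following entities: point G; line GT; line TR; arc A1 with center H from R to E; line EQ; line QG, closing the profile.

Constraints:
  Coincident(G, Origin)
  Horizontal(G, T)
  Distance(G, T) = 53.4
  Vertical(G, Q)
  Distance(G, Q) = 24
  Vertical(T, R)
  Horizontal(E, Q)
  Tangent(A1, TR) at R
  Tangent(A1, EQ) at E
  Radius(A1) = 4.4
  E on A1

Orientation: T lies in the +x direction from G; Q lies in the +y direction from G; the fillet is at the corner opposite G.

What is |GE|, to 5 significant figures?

54.562

G is at the origin; G and T share the same y with |GT| = 53.4 and T on the +x side, so T = (53.400, 0.0000). GQ is vertical with |GQ| = 24.0 and Q on the +y side, so Q = (0.0000, 24.000). The virtual corner opposite G is at (53.400, 24.000). The tangent condition forces HR to be normal to TR and since A1 is tangent to EQ there, HE ⟂ EQ, with radius 4.4, so the center H sits 4.4 in from both sides at H = (49.000, 19.600). That places the tangent points at R = (53.400, 19.600) on TR and E = (49.000, 24.000) on EQ. Then |GE| = |E − G| = 54.562.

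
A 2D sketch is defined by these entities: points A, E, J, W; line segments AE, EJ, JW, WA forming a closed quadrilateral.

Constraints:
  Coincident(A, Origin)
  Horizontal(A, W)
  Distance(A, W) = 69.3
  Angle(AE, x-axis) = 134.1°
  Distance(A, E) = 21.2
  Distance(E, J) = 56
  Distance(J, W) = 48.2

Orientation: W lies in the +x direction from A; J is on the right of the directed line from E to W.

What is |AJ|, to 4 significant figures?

34.87

A is at the origin; A and W share the same y with |AW| = 69.3 and W in +x, so W = (69.3, 0). AE runs at 134.1° with |AE| = 21.2, so E = (-14.75, 15.22). J is determined by |EJ| = 56.0 and |JW| = 48.2 together: it lies at the intersection of circle(E, 56.0) and circle(W, 48.2). With |EW| = 85.42, the foot of the radical line on EW is 47.47 from E and the perpendicular offset is √(56.0² − 47.47²) = 29.71. Taking the right-of-EW solution: J = (26.66, -22.47).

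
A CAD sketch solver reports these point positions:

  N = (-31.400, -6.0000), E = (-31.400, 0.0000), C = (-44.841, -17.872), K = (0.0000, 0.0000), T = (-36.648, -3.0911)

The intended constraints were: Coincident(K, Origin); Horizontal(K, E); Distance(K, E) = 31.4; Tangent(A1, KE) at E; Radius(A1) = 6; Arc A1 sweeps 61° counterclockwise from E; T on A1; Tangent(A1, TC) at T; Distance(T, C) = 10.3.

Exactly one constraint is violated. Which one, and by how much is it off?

Distance(T, C) = 10.3 — off by 6.60.

K = (0.00, 0.00) ✓; K.y = 0.00, E.y = 0.00 ✓; |KE| = 31.40 ✓; ∠(NE, EK) = 90.00° ✓; |NE| = 6.000 ✓; bearing(N→T) − bearing(N→E) = 61.00° ✓; |NT| = 6.000 ✓; ∠(NT, TC) = 90.00° ✓; |TC| = 16.90 ✗.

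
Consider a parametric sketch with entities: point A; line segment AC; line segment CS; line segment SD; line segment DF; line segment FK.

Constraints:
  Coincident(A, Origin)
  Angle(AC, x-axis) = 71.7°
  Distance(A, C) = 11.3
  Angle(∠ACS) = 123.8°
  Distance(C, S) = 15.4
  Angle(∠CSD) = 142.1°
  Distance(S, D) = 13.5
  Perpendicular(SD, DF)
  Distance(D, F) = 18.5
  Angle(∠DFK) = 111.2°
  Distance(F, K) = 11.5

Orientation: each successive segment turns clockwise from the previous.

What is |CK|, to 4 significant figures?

19.93

A is at the origin; AC runs at 71.7° with length 11.3, so C = (3.548, 10.73). ∠ACS = 123.8° gives CS at 15.50° from the x-axis; with |CS| = 15.4, S = (18.39, 14.84). ∠CSD = 142.1° gives SD at -22.40° from the x-axis; with |SD| = 13.5, D = (30.87, 9.700). The perpendicularity gives DF at right angles to SD, so DF runs at -112.4°; with |DF| = 18.5, F = (23.82, -7.405). ∠DFK = 111.2° gives FK at 178.8° from the x-axis; with |FK| = 11.5, K = (12.32, -7.164). Then |CK| = |K − C| = 19.93.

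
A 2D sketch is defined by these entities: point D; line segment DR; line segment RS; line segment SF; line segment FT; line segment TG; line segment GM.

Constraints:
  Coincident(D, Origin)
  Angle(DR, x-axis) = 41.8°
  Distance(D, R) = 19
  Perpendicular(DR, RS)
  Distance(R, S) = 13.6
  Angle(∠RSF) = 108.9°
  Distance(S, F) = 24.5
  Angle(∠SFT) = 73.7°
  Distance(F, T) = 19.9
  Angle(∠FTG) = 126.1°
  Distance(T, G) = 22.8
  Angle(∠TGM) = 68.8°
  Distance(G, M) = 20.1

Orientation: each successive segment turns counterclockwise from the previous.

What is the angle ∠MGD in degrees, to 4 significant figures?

62.76°

D is at the origin; DR runs at 41.8° with length 19.0, so R = (14.16, 12.66). DR is perpendicular to RS, so RS runs at 131.8°; with |RS| = 13.6, S = (5.099, 22.80). ∠RSF = 108.9° gives SF at -157.1° from the x-axis; with |SF| = 24.5, F = (-17.47, 13.27). ∠SFT = 73.7° gives FT at -50.80° from the x-axis; with |FT| = 19.9, T = (-4.892, -2.152). ∠FTG = 126.1° gives TG at 3.100° from the x-axis; with |TG| = 22.8, G = (17.87, -0.9193). ∠TGM = 68.8° gives GM at 114.3° from the x-axis; with |GM| = 20.1, M = (9.603, 17.40). Then cos ∠MGD = GM·GD / (|GM||GD|), giving 62.76°.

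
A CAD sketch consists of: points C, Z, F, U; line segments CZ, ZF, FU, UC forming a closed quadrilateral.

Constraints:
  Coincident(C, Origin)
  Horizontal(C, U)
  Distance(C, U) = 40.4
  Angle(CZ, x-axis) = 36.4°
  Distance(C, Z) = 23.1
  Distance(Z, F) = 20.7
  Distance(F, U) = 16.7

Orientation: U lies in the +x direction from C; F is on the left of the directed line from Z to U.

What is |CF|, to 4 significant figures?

42.48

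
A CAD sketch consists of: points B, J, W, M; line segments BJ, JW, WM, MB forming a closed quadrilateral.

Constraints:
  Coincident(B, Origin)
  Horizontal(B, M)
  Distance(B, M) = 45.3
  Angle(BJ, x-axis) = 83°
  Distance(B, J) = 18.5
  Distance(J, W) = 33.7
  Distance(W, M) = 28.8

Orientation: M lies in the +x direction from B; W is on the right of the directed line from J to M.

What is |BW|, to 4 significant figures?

21.72

B is at the origin; BM is horizontal with |BM| = 45.3 and M in +x, so M = (45.3, 0). BJ runs at 83.0° with |BJ| = 18.5, so J = (2.255, 18.36). W is determined by |JW| = 33.7 and |WM| = 28.8 together: it lies at the intersection of circle(J, 33.7) and circle(M, 28.8). With |JM| = 46.80, the foot of the radical line on JM is 26.67 from J and the perpendicular offset is √(33.7² − 26.67²) = 20.60. Taking the right-of-JM solution: W = (18.70, -11.05).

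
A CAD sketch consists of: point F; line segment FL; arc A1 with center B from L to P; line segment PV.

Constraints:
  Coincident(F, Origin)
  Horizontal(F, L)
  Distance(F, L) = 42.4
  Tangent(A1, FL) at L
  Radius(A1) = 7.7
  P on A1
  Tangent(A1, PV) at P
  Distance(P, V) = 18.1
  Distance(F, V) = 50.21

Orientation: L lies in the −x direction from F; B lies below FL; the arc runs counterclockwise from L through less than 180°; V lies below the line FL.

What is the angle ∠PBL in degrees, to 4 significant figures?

113.9°

F is at the origin; F and L share the same y with |FL| = 42.4 and L on the −x side, so L = (-42.40, 0.000). Tangency of A1 to FL means the radius BL is perpendicular to FL, so B = L + (0, -7.7) = (-42.40, -7.700). Since BP ⟂ PV (tangency), |BV| = √(7.7² + 18.1²) = 19.67 regardless of where P sits on A1. So V lies on both circle(F, 50.21) and circle(B, 19.67); the below-FL intersection is V = (-42.10, -27.37). P is the foot of the tangent from V: P = (-49.44, -10.82).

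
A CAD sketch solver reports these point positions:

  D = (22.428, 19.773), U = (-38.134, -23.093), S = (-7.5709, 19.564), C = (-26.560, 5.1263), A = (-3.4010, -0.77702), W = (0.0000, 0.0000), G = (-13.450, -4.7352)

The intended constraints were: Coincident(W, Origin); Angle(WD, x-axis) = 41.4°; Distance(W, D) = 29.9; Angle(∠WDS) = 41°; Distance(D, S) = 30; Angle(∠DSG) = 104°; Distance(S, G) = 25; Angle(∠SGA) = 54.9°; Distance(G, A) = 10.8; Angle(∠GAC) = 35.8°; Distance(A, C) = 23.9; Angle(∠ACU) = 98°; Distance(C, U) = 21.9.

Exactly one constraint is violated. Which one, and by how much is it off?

Distance(C, U) = 21.9 — off by 8.60.

W = (0.00, 0.00) ✓; WD at 41.40° ✓; |WD| = 29.90 ✓; ∠WDS = 41.00° ✓; |DS| = 30.00 ✓; ∠DSG = 104.0° ✓; |SG| = 25.00 ✓; ∠SGA = 54.90° ✓; |GA| = 10.80 ✓; ∠GAC = 35.80° ✓; |AC| = 23.90 ✓; ∠ACU = 98.00° ✓; |CU| = 30.50 ✗.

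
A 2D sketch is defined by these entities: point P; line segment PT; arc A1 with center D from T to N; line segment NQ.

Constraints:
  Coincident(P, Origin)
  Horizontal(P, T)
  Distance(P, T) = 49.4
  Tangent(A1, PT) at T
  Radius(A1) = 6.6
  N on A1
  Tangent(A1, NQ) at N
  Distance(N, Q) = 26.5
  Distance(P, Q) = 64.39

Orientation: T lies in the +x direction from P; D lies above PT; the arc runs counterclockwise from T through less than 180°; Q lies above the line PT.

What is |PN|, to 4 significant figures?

56.41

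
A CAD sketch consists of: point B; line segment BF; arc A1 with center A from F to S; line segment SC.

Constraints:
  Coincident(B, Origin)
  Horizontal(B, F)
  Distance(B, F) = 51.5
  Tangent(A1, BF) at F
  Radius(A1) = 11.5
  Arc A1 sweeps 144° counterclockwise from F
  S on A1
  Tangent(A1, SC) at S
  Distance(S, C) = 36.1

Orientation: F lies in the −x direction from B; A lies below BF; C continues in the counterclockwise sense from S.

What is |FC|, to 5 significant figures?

47.642

B is at the origin; BF is horizontal with |BF| = 51.5 and F on the −x side, so F = (-51.500, 0.0000). Tangency of A1 to BF means the radius AF is perpendicular to BF, so A = F + (0, -11.5) = (-51.500, -11.500). On A1, F sits at bearing 90° from A; a 144° counterclockwise sweep puts S at bearing 234°, so S = A + 11.5·(cos 234°, sin 234°) = (-58.260, -20.804). Since A1 is tangent to SC there, AS ⟂ SC, so SC runs along (−sin 234°, cos 234°); with |SC| = 36.1, C = (-29.054, -42.023). Then |FC| = |C − F| = 47.642.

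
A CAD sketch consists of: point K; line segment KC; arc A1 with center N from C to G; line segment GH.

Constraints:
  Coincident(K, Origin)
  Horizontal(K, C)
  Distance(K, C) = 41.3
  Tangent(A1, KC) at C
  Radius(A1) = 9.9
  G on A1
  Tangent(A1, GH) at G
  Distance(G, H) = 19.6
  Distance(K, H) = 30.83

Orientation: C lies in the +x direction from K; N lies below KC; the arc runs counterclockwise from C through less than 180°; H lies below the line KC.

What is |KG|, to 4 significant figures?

33.26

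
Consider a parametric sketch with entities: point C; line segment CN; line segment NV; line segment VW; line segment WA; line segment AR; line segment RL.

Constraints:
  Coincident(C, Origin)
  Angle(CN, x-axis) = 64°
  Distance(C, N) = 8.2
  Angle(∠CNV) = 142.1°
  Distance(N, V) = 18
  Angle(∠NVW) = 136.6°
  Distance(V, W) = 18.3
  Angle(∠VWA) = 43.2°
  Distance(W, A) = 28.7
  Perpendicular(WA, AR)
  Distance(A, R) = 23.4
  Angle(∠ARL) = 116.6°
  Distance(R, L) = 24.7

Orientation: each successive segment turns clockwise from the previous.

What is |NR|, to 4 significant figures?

11.25

C is at the origin; CN runs at 64.0° with length 8.2, so N = (3.595, 7.370). ∠CNV = 142.1° gives NV at 26.10° from the x-axis; with |NV| = 18.0, V = (19.76, 15.29). ∠NVW = 136.6° gives VW at -17.30° from the x-axis; with |VW| = 18.3, W = (37.23, 9.847). ∠VWA = 43.2° gives WA at -154.1° from the x-axis; with |WA| = 28.7, A = (11.41, -2.689). WA is perpendicular to AR, so AR runs at 115.9°; with |AR| = 23.4, R = (1.193, 18.36). Then |NR| = |R − N| = 11.25.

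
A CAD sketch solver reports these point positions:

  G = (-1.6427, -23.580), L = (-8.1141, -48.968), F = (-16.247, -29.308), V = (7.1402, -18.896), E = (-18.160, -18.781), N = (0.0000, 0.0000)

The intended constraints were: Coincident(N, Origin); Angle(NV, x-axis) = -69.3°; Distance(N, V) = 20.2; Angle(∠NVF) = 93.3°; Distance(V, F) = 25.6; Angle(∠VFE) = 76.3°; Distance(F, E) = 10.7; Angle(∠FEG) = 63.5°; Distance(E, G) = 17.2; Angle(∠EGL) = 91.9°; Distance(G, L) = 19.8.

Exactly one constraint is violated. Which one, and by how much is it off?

Distance(G, L) = 19.8 — off by 6.40.

N = (0.00, 0.00) ✓; NV at -69.30° ✓; |NV| = 20.20 ✓; ∠NVF = 93.30° ✓; |VF| = 25.60 ✓; ∠VFE = 76.30° ✓; |FE| = 10.70 ✓; ∠FEG = 63.50° ✓; |EG| = 17.20 ✓; ∠EGL = 91.90° ✓; |GL| = 26.20 ✗.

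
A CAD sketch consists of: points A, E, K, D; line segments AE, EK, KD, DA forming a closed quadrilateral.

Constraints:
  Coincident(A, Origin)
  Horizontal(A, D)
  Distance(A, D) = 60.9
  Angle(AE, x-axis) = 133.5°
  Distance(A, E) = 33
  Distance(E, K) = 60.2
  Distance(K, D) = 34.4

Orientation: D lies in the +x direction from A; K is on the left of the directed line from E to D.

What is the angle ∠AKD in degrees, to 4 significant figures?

99.02°

Checks: |EK| = 60.20 ✓; |KD| = 34.40 ✓.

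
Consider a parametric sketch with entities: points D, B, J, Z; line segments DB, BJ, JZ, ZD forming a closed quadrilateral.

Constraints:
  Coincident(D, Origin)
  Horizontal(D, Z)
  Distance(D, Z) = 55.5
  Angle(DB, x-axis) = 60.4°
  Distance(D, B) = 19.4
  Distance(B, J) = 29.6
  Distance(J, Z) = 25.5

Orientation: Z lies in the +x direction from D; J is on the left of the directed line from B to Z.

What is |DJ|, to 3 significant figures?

43.7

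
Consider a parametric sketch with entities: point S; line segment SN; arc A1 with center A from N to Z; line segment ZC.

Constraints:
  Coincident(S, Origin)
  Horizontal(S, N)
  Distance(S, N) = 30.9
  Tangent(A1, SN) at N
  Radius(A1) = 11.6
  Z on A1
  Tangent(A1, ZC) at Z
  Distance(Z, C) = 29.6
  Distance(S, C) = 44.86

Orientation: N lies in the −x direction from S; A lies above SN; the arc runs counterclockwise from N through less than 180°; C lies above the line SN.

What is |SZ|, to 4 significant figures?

22.36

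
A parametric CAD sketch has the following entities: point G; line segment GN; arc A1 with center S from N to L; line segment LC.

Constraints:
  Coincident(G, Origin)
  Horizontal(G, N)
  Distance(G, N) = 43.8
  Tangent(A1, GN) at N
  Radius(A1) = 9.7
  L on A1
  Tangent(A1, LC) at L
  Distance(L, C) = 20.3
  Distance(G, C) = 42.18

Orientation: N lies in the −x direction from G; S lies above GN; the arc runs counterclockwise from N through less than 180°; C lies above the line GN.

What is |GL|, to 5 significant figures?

35.192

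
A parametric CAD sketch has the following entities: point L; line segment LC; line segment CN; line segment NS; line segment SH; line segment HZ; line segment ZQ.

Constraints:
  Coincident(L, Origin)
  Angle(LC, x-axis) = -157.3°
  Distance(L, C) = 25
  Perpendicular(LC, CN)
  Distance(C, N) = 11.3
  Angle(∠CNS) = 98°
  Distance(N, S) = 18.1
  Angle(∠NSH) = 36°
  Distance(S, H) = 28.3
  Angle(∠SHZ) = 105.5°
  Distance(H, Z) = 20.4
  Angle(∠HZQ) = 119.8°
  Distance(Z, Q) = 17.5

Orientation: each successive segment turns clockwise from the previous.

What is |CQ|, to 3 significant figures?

29.6

L is at the origin; LC runs at -157.3° with length 25.0, so C = (-23.1, -9.65). LC is perpendicular to CN, so CN runs at 113°; with |CN| = 11.3, N = (-27.4, 0.777). ∠CNS = 98.0° gives NS at 30.7° from the x-axis; with |NS| = 18.1, S = (-11.9, 10.0). ∠NSH = 36.0° gives SH at -113° from the x-axis; with |SH| = 28.3, H = (-23.1, -16.0). ∠SHZ = 105.5° gives HZ at 172° from the x-axis; with |HZ| = 20.4, Z = (-43.3, -13.2). ∠HZQ = 119.8° gives ZQ at 112° from the x-axis; with |ZQ| = 17.5, Q = (-49.8, 3.02). Then |CQ| = |Q − C| = 29.6.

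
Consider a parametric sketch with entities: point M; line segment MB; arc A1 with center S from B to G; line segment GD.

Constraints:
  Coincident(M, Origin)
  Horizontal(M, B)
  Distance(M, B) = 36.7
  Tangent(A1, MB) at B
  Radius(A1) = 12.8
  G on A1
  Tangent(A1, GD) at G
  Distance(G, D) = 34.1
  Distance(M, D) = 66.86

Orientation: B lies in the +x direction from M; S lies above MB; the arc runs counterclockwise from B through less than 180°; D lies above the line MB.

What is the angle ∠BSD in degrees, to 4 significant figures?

164.0°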